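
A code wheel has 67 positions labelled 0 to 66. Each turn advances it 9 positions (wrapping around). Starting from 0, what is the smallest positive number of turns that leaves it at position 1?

9·15 = 135 = 2·67 + 1, so 9⁻¹ ≡ 15 (mod 67).

15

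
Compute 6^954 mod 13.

Square-and-reduce mod 13: 6^1≡6, 6^2≡10, 6^4≡9, 6^8≡3, 6^16≡9, 6^32≡3, 6^64≡9, 6^128≡3, 6^256≡9, 6^512≡3.
954 = 2 + 8 + 16 + 32 + 128 + 256 + 512, so 6^954 ≡ 10·3·9·3·3·9·3 ≡ 12 (mod 13).

12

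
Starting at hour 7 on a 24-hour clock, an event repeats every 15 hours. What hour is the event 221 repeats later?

10

221·15 = 3315.
3315 = 138·24 + 3, so 3315 mod 24 = 3.
(7 + 3) mod 24 = 10.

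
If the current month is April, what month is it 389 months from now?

389 mod 12 = 5 (since 32·12 = 384).
April + 5 months → September.

September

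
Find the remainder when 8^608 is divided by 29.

16

Square-and-reduce mod 29: 8^1≡8, 8^2≡6, 8^4≡7, 8^8≡20, 8^16≡23, 8^32≡7, 8^64≡20, 8^128≡23, 8^256≡7, 8^512≡20.
Since 608 = 32 + 64 + 512 in binary, 8^608 ≡ 7·20·20 ≡ 16 (mod 29).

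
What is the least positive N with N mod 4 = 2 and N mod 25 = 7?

x ≡ 2 (mod 4) gives x ∈ {2, 6, 10, 14, 18, 22, 26, 30, …}.
The first of these with x mod 25 = 7 is 82.

82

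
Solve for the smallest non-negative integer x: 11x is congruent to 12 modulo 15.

12

11⁻¹ ≡ 11 (mod 15) because 11·11 = 121 = 8·15 + 1.
So x ≡ 11·12 = 132 ≡ 12 (mod 15).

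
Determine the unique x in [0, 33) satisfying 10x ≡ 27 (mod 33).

10⁻¹ ≡ 10 (mod 33) because 10·10 = 100 = 3·33 + 1.
Multiplying both sides by 10: x ≡ 10·27 = 270 ≡ 6 (mod 33).

6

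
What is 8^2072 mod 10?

6

Last digits of 8^n: 8, 4, 2, 6 (period 4).
2072 leaves remainder 0 on division by 4, so 8^2072 ends in 6.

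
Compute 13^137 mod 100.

By repeated squaring mod 100: 13^1≡13, 13^2≡69, 13^4≡61, 13^8≡21, 13^16≡41, 13^32≡81, 13^64≡61, 13^128≡21.
137 = 1 + 8 + 128, so 13^137 ≡ 13·21·21 ≡ 33 (mod 100).

33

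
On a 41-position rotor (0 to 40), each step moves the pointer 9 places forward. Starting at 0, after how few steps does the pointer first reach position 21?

9⁻¹ ≡ 32 (mod 41) because 9·32 = 288 = 7·41 + 1.
Multiplying both sides by 32: x ≡ 32·21 = 672 ≡ 16 (mod 41).
Check: 9·16 = 144 = 3·41 + 21.

16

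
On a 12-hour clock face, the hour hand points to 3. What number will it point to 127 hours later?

127 = 10·12 + 7, so 127 mod 12 = 7.
3 + 7 → 10 on a 12-hour dial.

10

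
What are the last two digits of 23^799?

87

Successive squares of 23 mod 100: 23^1≡23, 23^2≡29, 23^4≡41, 23^8≡81, 23^16≡61, 23^32≡21, 23^64≡41, 23^128≡81, 23^256≡61, 23^512≡21.
Since 799 = 1 + 2 + 4 + 8 + 16 + 256 + 512 in binary, 23^799 ≡ 23·29·41·81·61·61·21 ≡ 87 (mod 100).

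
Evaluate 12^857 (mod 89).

12

Successive squares of 12 mod 89: 12^1≡12, 12^2≡55, 12^4≡88, 12^8≡1, 12^16≡1, 12^32≡1, 12^64≡1, 12^128≡1, 12^256≡1, 12^512≡1.
Since 857 = 1 + 8 + 16 + 64 + 256 + 512 in binary, 12^857 ≡ 12·1·1·1·1·1 ≡ 12 (mod 89).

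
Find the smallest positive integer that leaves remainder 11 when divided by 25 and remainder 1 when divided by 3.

x ≡ 1 (mod 3) gives x ∈ {1, 4, 7, 10, 13, 16, 19, 22, …}.
The first of these with x mod 25 = 11 is 61.

61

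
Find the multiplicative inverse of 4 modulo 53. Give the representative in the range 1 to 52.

4·40 = 160 = 3·53 + 1, so 4⁻¹ ≡ 40 (mod 53).

40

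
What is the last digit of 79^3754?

The units digit of 79^n cycles with period 2: 9, 1, …
3754 mod 2 = 0, so the last digit matches 9^2 = 1.

1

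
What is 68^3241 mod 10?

8

Last digits of 8^n: 8, 4, 2, 6 (period 4).
3241 mod 4 = 1, so the last digit matches 8^1 = 8.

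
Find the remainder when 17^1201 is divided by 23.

Square-and-reduce mod 23: 17^1≡17, 17^2≡13, 17^4≡8, 17^8≡18, 17^16≡2, 17^32≡4, 17^64≡16, 17^128≡3, 17^256≡9, 17^512≡12, 17^1024≡6.
1201 = 1 + 16 + 32 + 128 + 1024, so 17^1201 ≡ 17·2·4·3·6 ≡ 10 (mod 23).

10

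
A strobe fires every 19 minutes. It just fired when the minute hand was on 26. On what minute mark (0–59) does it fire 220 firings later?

6

220·19 = 4180.
Dividing 4180 by 60 gives quotient 69 and remainder 40.
(26 + 40) mod 60 = 6.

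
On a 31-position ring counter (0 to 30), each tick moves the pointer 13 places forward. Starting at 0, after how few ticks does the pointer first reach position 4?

13⁻¹ ≡ 12 (mod 31) because 13·12 = 156 = 5·31 + 1.
So x ≡ 12·4 = 48 ≡ 17 (mod 31).

17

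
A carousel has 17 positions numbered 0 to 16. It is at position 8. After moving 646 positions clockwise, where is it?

8

646 = 38·17 + 0, so 646 mod 17 = 0.
(8 + 0) mod 17 = 8.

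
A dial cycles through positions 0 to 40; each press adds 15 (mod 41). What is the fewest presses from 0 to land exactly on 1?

11

15·11 = 165 = 4·41 + 1, so 15⁻¹ ≡ 11 (mod 41).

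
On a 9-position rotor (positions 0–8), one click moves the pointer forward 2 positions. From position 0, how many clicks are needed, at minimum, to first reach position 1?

2·5 = 10 = 1·9 + 1, so 2⁻¹ ≡ 5 (mod 9).

5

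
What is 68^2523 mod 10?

2

Last digits of 8^n: 8, 4, 2, 6 (period 4).
2523 mod 4 = 3, so the last digit matches 8^3 = 2.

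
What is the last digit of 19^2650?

The units digit of 19^n cycles with period 2: 9, 1, …
2650 mod 2 = 0, so the last digit matches 9^2 = 1.

1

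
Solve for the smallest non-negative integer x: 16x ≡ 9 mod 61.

12

16⁻¹ ≡ 42 (mod 61) because 16·42 = 672 = 11·61 + 1.
Multiplying both sides by 42: x ≡ 42·9 = 378 ≡ 12 (mod 61).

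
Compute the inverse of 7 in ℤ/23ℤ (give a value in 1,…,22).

10

23 = 3·7 + 2
7 = 3·2 + 1
2 = 2·1 + 0
Back-substituting gives 7·10 ≡ 1 (mod 23).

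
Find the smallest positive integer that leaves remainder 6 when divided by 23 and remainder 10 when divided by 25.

535

x ≡ 6 (mod 23) gives x ∈ {6, 29, 52, 75, 98, 121, 144, 167, …}.
The first of these with x mod 25 = 10 is 535.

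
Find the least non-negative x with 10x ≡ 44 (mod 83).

10⁻¹ ≡ 25 (mod 83) because 10·25 = 250 = 3·83 + 1.
So x ≡ 25·44 = 1100 ≡ 21 (mod 83).

21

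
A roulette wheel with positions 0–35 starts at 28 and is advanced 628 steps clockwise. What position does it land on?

628 = 17·36 + 16, so 628 mod 36 = 16.
(28 + 16) mod 36 = 8.

8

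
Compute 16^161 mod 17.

Successive squares of 16 mod 17: 16^1≡16, 16^2≡1, 16^4≡1, 16^8≡1, 16^16≡1, 16^32≡1, 16^64≡1, 16^128≡1.
Since 161 = 1 + 32 + 128 in binary, 16^161 ≡ 16·1·1 ≡ 16 (mod 17).

16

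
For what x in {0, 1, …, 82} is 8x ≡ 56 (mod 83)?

7

8⁻¹ ≡ 52 (mod 83) because 8·52 = 416 = 5·83 + 1.
So x ≡ 52·56 = 2912 ≡ 7 (mod 83).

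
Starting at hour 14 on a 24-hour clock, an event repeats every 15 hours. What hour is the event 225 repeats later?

5

225·15 = 3375.
Dividing 3375 by 24 gives quotient 140 and remainder 15.
(14 + 15) mod 24 = 5.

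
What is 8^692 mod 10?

6

The units digit of 8^n cycles with period 4: 8, 4, 2, 6, …
692 leaves remainder 0 on division by 4, so 8^692 ends in 6.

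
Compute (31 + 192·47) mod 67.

10

192·47 = 9024.
Dividing 9024 by 67 gives quotient 134 and remainder 46.
(31 + 46) mod 67 = 10.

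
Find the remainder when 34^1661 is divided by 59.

40

By repeated squaring mod 59: 34^1≡34, 34^2≡35, 34^4≡45, 34^8≡19, 34^16≡7, 34^32≡49, 34^64≡41, 34^128≡29, 34^256≡15, 34^512≡48, 34^1024≡3.
Since 1661 = 1 + 4 + 8 + 16 + 32 + 64 + 512 + 1024 in binary, 34^1661 ≡ 34·45·19·7·49·41·48·3 ≡ 40 (mod 59).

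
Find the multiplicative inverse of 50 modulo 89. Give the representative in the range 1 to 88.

73

89 = 1·50 + 39
50 = 1·39 + 11
39 = 3·11 + 6
11 = 1·6 + 5
6 = 1·5 + 1
5 = 5·1 + 0
Back-substituting gives 50·73 ≡ 1 (mod 89).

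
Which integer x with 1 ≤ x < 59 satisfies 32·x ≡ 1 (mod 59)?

32·24 = 768 = 13·59 + 1, so 32⁻¹ ≡ 24 (mod 59).

24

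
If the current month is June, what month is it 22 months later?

22 mod 12 = 10 (since 1·12 = 12).
June + 10 months → April.

April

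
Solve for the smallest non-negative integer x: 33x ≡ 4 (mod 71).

41

The inverse of 33 mod 71 is 28 (since 33·28 = 924 ≡ 1).
Multiplying both sides by 28: x ≡ 28·4 = 112 ≡ 41 (mod 71).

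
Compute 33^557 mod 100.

Square-and-reduce mod 100: 33^1≡33, 33^2≡89, 33^4≡21, 33^8≡41, 33^16≡81, 33^32≡61, 33^64≡21, 33^128≡41, 33^256≡81, 33^512≡61.
557 = 1 + 4 + 8 + 32 + 512, so 33^557 ≡ 33·21·41·61·61 ≡ 73 (mod 100).

73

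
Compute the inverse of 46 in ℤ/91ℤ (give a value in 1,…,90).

91 = 1·46 + 45
46 = 1·45 + 1
45 = 45·1 + 0
Back-substituting gives 46·2 ≡ 1 (mod 91).

2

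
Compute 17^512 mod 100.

By repeated squaring mod 100: 17^1≡17, 17^2≡89, 17^4≡21, 17^8≡41, 17^16≡81, 17^32≡61, 17^64≡21, 17^128≡41, 17^256≡81, 17^512≡61.
Since 512 = 512 in binary, 17^512 ≡ 61 ≡ 61 (mod 100).

61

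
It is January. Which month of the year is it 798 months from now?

July

798 = 66·12 + 6, so 798 mod 12 = 6.
January + 6 months → July.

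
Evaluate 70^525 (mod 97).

By repeated squaring mod 97: 70^1≡70, 70^2≡50, 70^4≡75, 70^8≡96, 70^16≡1, 70^32≡1, 70^64≡1, 70^128≡1, 70^256≡1, 70^512≡1.
525 = 1 + 4 + 8 + 512, so 70^525 ≡ 70·75·96·1 ≡ 85 (mod 97).

85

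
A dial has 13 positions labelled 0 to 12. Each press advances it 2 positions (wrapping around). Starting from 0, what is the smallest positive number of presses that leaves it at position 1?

7

2·7 = 14 = 1·13 + 1, so 2⁻¹ ≡ 7 (mod 13).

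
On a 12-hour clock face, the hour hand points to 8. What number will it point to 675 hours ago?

5

Dividing 675 by 12 gives quotient 56 and remainder 3.
8 − 3 → 5 on a 12-hour dial.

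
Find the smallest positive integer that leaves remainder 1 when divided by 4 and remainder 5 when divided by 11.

Since 11·3 ≡ 1 (mod 4), take x = 5 + 11·((1−5)·3 mod 4) = 5 + 11·0 = 5.
Check: 5 mod 4 = 1, 5 mod 11 = 5.

5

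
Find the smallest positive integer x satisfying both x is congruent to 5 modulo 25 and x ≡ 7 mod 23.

30

x ≡ 7 (mod 23) gives x ∈ {7, 30}.
The first of these with x mod 25 = 5 is 30.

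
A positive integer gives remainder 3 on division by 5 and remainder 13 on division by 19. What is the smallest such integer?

13

Since 19·4 ≡ 1 (mod 5), take x = 13 + 19·((3−13)·4 mod 5) = 13 + 19·0 = 13.
Check: 13 mod 5 = 3, 13 mod 19 = 13.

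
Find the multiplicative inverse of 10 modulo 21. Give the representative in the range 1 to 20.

10·19 = 190 = 9·21 + 1, so 10⁻¹ ≡ 19 (mod 21).

19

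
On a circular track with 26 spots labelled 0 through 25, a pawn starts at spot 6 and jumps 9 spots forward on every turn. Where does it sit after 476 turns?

0

476·9 = 4284.
4284 mod 26 = 20 (since 164·26 = 4264).
(6 + 20) mod 26 = 0.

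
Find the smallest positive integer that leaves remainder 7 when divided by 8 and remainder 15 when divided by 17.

15

Since 17·1 ≡ 1 (mod 8), take x = 15 + 17·((7−15)·1 mod 8) = 15 + 17·0 = 15.
Check: 15 mod 8 = 7, 15 mod 17 = 15.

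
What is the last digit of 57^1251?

3

Last digits of 7^n: 7, 9, 3, 1 (period 4).
1251 leaves remainder 3 on division by 4, so 57^1251 ends in 3.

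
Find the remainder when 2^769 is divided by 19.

3

Square-and-reduce mod 19: 2^1≡2, 2^2≡4, 2^4≡16, 2^8≡9, 2^16≡5, 2^32≡6, 2^64≡17, 2^128≡4, 2^256≡16, 2^512≡9.
Since 769 = 1 + 256 + 512 in binary, 2^769 ≡ 2·16·9 ≡ 3 (mod 19).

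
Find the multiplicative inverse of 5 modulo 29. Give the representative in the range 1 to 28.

5·6 = 30 = 1·29 + 1, so 5⁻¹ ≡ 6 (mod 29).

6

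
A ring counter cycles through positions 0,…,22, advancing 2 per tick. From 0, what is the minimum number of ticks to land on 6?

2⁻¹ ≡ 12 (mod 23) because 2·12 = 24 = 1·23 + 1.
So x ≡ 12·6 = 72 ≡ 3 (mod 23).
Check: 2·3 = 6 = 0·23 + 6.

3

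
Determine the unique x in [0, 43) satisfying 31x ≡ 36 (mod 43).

40

The inverse of 31 mod 43 is 25 (since 31·25 = 775 ≡ 1).
So x ≡ 25·36 = 900 ≡ 40 (mod 43).
Check: 31·40 = 1240 = 28·43 + 36.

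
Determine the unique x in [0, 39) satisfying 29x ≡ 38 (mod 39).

4

29⁻¹ ≡ 35 (mod 39) because 29·35 = 1015 = 26·39 + 1.
So x ≡ 35·38 = 1330 ≡ 4 (mod 39).
Check: 29·4 = 116 = 2·39 + 38.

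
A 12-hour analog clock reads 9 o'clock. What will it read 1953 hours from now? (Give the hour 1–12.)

1953 = 162·12 + 9, so 1953 mod 12 = 9.
9 + 9 → 6 on a 12-hour dial.

6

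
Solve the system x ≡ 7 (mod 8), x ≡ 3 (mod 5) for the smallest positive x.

23

x ≡ 3 (mod 5) gives x ∈ {3, 8, 13, 18, 23}.
The first of these with x mod 8 = 7 is 23.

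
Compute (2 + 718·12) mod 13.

12

718·12 = 8616.
Dividing 8616 by 13 gives quotient 662 and remainder 10.
(2 + 10) mod 13 = 12.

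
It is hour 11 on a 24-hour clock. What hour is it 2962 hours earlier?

1

2962 − 123·24 = 10, so 2962 ≡ 10 (mod 24).
(11 − 10) mod 24 = 1.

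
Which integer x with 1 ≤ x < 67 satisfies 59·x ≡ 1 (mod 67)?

25

67 = 1·59 + 8
59 = 7·8 + 3
8 = 2·3 + 2
3 = 1·2 + 1
2 = 2·1 + 0
Back-substituting gives 59·25 ≡ 1 (mod 67).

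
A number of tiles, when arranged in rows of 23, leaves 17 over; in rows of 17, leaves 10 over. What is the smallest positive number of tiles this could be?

316

x ≡ 10 (mod 17) gives x ∈ {10, 27, 44, 61, 78, 95, 112, 129, …}.
The first of these with x mod 23 = 17 is 316.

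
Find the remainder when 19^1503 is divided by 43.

8

Successive squares of 19 mod 43: 19^1≡19, 19^2≡17, 19^4≡31, 19^8≡15, 19^16≡10, 19^32≡14, 19^64≡24, 19^128≡17, 19^256≡31, 19^512≡15, 19^1024≡10.
1503 = 1 + 2 + 4 + 8 + 16 + 64 + 128 + 256 + 1024, so 19^1503 ≡ 19·17·31·15·10·24·17·31·10 ≡ 8 (mod 43).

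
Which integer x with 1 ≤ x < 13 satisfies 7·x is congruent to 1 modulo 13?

2

13 = 1·7 + 6
7 = 1·6 + 1
6 = 6·1 + 0
Back-substituting gives 7·2 ≡ 1 (mod 13).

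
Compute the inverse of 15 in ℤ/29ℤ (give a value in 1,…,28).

29 = 1·15 + 14
15 = 1·14 + 1
14 = 14·1 + 0
Back-substituting gives 15·2 ≡ 1 (mod 29).

2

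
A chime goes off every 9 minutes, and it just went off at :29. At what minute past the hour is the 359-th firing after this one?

20

359·9 = 3231.
3231 − 53·60 = 51, so 3231 ≡ 51 (mod 60).
(29 + 51) mod 60 = 20.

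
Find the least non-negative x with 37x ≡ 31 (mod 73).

37⁻¹ ≡ 2 (mod 73) because 37·2 = 74 = 1·73 + 1.
So x ≡ 2·31 = 62 ≡ 62 (mod 73).

62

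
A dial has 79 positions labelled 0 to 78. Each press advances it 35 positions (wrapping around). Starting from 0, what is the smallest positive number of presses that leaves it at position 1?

79 = 2·35 + 9
35 = 3·9 + 8
9 = 1·8 + 1
8 = 8·1 + 0
Back-substituting gives 35·70 ≡ 1 (mod 79).

70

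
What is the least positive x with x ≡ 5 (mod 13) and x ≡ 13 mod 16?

109

x ≡ 5 (mod 13) gives x ∈ {5, 18, 31, 44, 57, 70, 83, 96, …}.
The first of these with x mod 16 = 13 is 109.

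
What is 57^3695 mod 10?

3

Last digits of 7^n: 7, 9, 3, 1 (period 4).
3695 mod 4 = 3, so the last digit matches 7^3 = 3.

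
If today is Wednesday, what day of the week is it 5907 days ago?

Dividing 5907 by 7 gives quotient 843 and remainder 6.
Wednesday − 6 days → Thursday.

Thursday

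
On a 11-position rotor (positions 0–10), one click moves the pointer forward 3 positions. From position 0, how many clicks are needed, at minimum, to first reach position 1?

3·4 = 12 = 1·11 + 1, so 3⁻¹ ≡ 4 (mod 11).

4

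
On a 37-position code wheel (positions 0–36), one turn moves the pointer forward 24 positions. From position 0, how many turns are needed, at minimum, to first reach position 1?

37 = 1·24 + 13
24 = 1·13 + 11
13 = 1·11 + 2
11 = 5·2 + 1
2 = 2·1 + 0
Back-substituting gives 24·17 ≡ 1 (mod 37).

17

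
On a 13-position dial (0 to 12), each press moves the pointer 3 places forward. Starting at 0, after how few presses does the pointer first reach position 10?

The inverse of 3 mod 13 is 9 (since 3·9 = 27 ≡ 1).
So x ≡ 9·10 = 90 ≡ 12 (mod 13).
Check: 3·12 = 36 = 2·13 + 10.

12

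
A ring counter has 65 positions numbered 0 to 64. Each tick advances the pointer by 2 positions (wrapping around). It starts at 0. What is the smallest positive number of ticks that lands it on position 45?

2⁻¹ ≡ 33 (mod 65) because 2·33 = 66 = 1·65 + 1.
So x ≡ 33·45 = 1485 ≡ 55 (mod 65).
Check: 2·55 = 110 = 1·65 + 45.

55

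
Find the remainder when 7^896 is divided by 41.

By repeated squaring mod 41: 7^1≡7, 7^2≡8, 7^4≡23, 7^8≡37, 7^16≡16, 7^32≡10, 7^64≡18, 7^128≡37, 7^256≡16, 7^512≡10.
896 = 128 + 256 + 512, so 7^896 ≡ 37·16·10 ≡ 16 (mod 41).

16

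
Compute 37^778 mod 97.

Square-and-reduce mod 97: 37^1≡37, 37^2≡11, 37^4≡24, 37^8≡91, 37^16≡36, 37^32≡35, 37^64≡61, 37^128≡35, 37^256≡61, 37^512≡35.
778 = 2 + 8 + 256 + 512, so 37^778 ≡ 11·91·61·35 ≡ 31 (mod 97).

31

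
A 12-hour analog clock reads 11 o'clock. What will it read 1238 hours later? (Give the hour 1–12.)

Dividing 1238 by 12 gives quotient 103 and remainder 2.
11 + 2 → 1 on a 12-hour dial.

1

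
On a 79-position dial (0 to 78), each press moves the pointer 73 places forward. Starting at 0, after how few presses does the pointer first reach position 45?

32

73⁻¹ ≡ 13 (mod 79) because 73·13 = 949 = 12·79 + 1.
So x ≡ 13·45 = 585 ≡ 32 (mod 79).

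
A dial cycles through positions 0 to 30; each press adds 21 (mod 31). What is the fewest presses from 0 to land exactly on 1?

31 = 1·21 + 10
21 = 2·10 + 1
10 = 10·1 + 0
Back-substituting gives 21·3 ≡ 1 (mod 31).

3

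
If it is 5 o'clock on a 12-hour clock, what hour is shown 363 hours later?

Dividing 363 by 12 gives quotient 30 and remainder 3.
5 + 3 → 8 on a 12-hour dial.

8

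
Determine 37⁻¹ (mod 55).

3

55 = 1·37 + 18
37 = 2·18 + 1
18 = 18·1 + 0
Back-substituting gives 37·3 ≡ 1 (mod 55).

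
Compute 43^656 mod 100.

Square-and-reduce mod 100: 43^1≡43, 43^2≡49, 43^4≡1, 43^8≡1, 43^16≡1, 43^32≡1, 43^64≡1, 43^128≡1, 43^256≡1, 43^512≡1.
656 = 16 + 128 + 512, so 43^656 ≡ 1·1·1 ≡ 1 (mod 100).

1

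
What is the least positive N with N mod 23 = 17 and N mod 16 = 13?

Since 16·13 ≡ 1 (mod 23), take x = 13 + 16·((17−13)·13 mod 23) = 13 + 16·6 = 109.
Check: 109 mod 23 = 17, 109 mod 16 = 13.

109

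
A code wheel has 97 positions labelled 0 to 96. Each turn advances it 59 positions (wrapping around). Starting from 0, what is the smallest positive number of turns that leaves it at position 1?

74

59·74 = 4366 = 45·97 + 1, so 59⁻¹ ≡ 74 (mod 97).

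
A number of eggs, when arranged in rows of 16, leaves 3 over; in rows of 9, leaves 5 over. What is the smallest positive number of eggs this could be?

x ≡ 5 (mod 9) gives x ∈ {5, 14, 23, 32, 41, 50, 59, 68, …}.
The first of these with x mod 16 = 3 is 131.

131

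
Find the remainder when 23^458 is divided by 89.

69

By repeated squaring mod 89: 23^1≡23, 23^2≡84, 23^4≡25, 23^8≡2, 23^16≡4, 23^32≡16, 23^64≡78, 23^128≡32, 23^256≡45.
Since 458 = 2 + 8 + 64 + 128 + 256 in binary, 23^458 ≡ 84·2·78·32·45 ≡ 69 (mod 89).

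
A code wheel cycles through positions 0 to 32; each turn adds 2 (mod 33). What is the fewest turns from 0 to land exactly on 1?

17

2·17 = 34 = 1·33 + 1, so 2⁻¹ ≡ 17 (mod 33).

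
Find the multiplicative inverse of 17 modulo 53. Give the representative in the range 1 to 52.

25

17·25 = 425 = 8·53 + 1, so 17⁻¹ ≡ 25 (mod 53).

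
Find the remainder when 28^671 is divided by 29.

28

Square-and-reduce mod 29: 28^1≡28, 28^2≡1, 28^4≡1, 28^8≡1, 28^16≡1, 28^32≡1, 28^64≡1, 28^128≡1, 28^256≡1, 28^512≡1.
Since 671 = 1 + 2 + 4 + 8 + 16 + 128 + 512 in binary, 28^671 ≡ 28·1·1·1·1·1·1 ≡ 28 (mod 29).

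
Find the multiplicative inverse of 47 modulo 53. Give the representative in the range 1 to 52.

44

53 = 1·47 + 6
47 = 7·6 + 5
6 = 1·5 + 1
5 = 5·1 + 0
Back-substituting gives 47·44 ≡ 1 (mod 53).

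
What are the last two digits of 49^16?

By repeated squaring mod 100: 49^1≡49, 49^2≡1, 49^4≡1, 49^8≡1, 49^16≡1.
16 = 16, so 49^16 ≡ 1 ≡ 1 (mod 100).

01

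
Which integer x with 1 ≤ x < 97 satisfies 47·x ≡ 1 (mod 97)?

64

97 = 2·47 + 3
47 = 15·3 + 2
3 = 1·2 + 1
2 = 2·1 + 0
Back-substituting gives 47·64 ≡ 1 (mod 97).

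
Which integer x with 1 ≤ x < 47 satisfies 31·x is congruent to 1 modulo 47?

44

31·44 = 1364 = 29·47 + 1, so 31⁻¹ ≡ 44 (mod 47).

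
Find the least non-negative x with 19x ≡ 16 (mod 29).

10

19⁻¹ ≡ 26 (mod 29) because 19·26 = 494 = 17·29 + 1.
So x ≡ 26·16 = 416 ≡ 10 (mod 29).
Check: 19·10 = 190 = 6·29 + 16.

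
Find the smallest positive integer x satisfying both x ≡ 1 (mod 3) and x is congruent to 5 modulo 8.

x ≡ 1 (mod 3) gives x ∈ {1, 4, 7, 10, 13}.
The first of these with x mod 8 = 5 is 13.

13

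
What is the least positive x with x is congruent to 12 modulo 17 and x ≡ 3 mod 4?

Since 4·13 ≡ 1 (mod 17), take x = 3 + 4·((12−3)·13 mod 17) = 3 + 4·15 = 63.
Check: 63 mod 17 = 12, 63 mod 4 = 3.

63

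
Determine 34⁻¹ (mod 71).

23

34·23 = 782 = 11·71 + 1, so 34⁻¹ ≡ 23 (mod 71).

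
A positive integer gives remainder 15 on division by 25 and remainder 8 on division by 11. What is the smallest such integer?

Since 11·16 ≡ 1 (mod 25), take x = 8 + 11·((15−8)·16 mod 25) = 8 + 11·12 = 140.
Check: 140 mod 25 = 15, 140 mod 11 = 8.

140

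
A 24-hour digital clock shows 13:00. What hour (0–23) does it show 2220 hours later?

1

2220 mod 24 = 12 (since 92·24 = 2208).
(13 + 12) mod 24 = 1.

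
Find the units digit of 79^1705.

The units digit of 79^n cycles with period 2: 9, 1, …
1705 leaves remainder 1 on division by 2, so 79^1705 ends in 9.

9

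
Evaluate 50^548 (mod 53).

Successive squares of 50 mod 53: 50^1≡50, 50^2≡9, 50^4≡28, 50^8≡42, 50^16≡15, 50^32≡13, 50^64≡10, 50^128≡47, 50^256≡36, 50^512≡24.
548 = 4 + 32 + 512, so 50^548 ≡ 28·13·24 ≡ 44 (mod 53).

44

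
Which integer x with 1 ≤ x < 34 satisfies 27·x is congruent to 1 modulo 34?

34 = 1·27 + 7
27 = 3·7 + 6
7 = 1·6 + 1
6 = 6·1 + 0
Back-substituting gives 27·29 ≡ 1 (mod 34).

29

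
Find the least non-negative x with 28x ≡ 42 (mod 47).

25

28⁻¹ ≡ 42 (mod 47) because 28·42 = 1176 = 25·47 + 1.
Multiplying both sides by 42: x ≡ 42·42 = 1764 ≡ 25 (mod 47).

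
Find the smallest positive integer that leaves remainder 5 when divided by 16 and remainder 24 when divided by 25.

149

x ≡ 5 (mod 16) gives x ∈ {5, 21, 37, 53, 69, 85, 101, 117, …}.
The first of these with x mod 25 = 24 is 149.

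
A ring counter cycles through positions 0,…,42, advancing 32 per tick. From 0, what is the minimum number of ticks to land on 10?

3

The inverse of 32 mod 43 is 39 (since 32·39 = 1248 ≡ 1).
Multiplying both sides by 39: x ≡ 39·10 = 390 ≡ 3 (mod 43).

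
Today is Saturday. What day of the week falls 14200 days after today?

Wednesday

14200 = 2028·7 + 4, so 14200 mod 7 = 4.
Saturday + 4 days → Wednesday.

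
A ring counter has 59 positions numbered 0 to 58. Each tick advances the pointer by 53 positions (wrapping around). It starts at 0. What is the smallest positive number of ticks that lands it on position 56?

53⁻¹ ≡ 49 (mod 59) because 53·49 = 2597 = 44·59 + 1.
Multiplying both sides by 49: x ≡ 49·56 = 2744 ≡ 30 (mod 59).

30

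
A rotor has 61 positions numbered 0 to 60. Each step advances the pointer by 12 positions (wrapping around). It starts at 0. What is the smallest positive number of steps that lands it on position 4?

The inverse of 12 mod 61 is 56 (since 12·56 = 672 ≡ 1).
Multiplying both sides by 56: x ≡ 56·4 = 224 ≡ 41 (mod 61).

41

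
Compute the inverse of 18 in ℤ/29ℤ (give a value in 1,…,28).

29 = 1·18 + 11
18 = 1·11 + 7
11 = 1·7 + 4
7 = 1·4 + 3
4 = 1·3 + 1
3 = 3·1 + 0
Back-substituting gives 18·21 ≡ 1 (mod 29).

21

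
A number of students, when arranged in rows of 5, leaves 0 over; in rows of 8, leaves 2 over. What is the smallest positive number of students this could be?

x ≡ 0 (mod 5) gives x ∈ {0, 5, 10}.
The first of these with x mod 8 = 2 is 10.

10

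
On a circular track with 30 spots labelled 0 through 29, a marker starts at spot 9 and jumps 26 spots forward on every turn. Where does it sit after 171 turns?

15

171·26 = 4446.
4446 = 148·30 + 6, so 4446 mod 30 = 6.
(9 + 6) mod 30 = 15.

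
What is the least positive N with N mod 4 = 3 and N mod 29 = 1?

59

x ≡ 3 (mod 4) gives x ∈ {3, 7, 11, 15, 19, 23, 27, 31, …}.
The first of these with x mod 29 = 1 is 59.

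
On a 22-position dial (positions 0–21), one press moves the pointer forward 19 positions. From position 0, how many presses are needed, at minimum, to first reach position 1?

22 = 1·19 + 3
19 = 6·3 + 1
3 = 3·1 + 0
Back-substituting gives 19·7 ≡ 1 (mod 22).

7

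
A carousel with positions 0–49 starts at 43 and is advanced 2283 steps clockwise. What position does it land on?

26

2283 = 45·50 + 33, so 2283 mod 50 = 33.
(43 + 33) mod 50 = 26.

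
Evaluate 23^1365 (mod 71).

Square-and-reduce mod 71: 23^1≡23, 23^2≡32, 23^4≡30, 23^8≡48, 23^16≡32, 23^32≡30, 23^64≡48, 23^128≡32, 23^256≡30, 23^512≡48, 23^1024≡32.
1365 = 1 + 4 + 16 + 64 + 256 + 1024, so 23^1365 ≡ 23·30·32·48·30·32 ≡ 70 (mod 71).

70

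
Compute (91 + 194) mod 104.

Dividing 194 by 104 gives quotient 1 and remainder 90.
(91 + 90) mod 104 = 77.

77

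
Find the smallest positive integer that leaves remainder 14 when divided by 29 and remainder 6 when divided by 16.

246

x ≡ 6 (mod 16) gives x ∈ {6, 22, 38, 54, 70, 86, 102, 118, …}.
The first of these with x mod 29 = 14 is 246.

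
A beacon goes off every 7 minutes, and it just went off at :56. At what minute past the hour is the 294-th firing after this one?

14

294·7 = 2058.
2058 = 34·60 + 18, so 2058 mod 60 = 18.
(56 + 18) mod 60 = 14.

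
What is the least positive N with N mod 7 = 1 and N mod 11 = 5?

x ≡ 1 (mod 7) gives x ∈ {1, 8, 15, 22, 29, 36, 43, 50, …}.
The first of these with x mod 11 = 5 is 71.

71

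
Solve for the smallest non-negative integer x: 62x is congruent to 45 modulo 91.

11

62⁻¹ ≡ 69 (mod 91) because 62·69 = 4278 = 47·91 + 1.
Multiplying both sides by 69: x ≡ 69·45 = 3105 ≡ 11 (mod 91).
Check: 62·11 = 682 = 7·91 + 45.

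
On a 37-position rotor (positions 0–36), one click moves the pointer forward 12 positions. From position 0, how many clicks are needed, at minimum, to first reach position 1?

34

37 = 3·12 + 1
12 = 12·1 + 0
Back-substituting gives 12·34 ≡ 1 (mod 37).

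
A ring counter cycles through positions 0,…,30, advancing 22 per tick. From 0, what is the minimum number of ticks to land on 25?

22⁻¹ ≡ 24 (mod 31) because 22·24 = 528 = 17·31 + 1.
So x ≡ 24·25 = 600 ≡ 11 (mod 31).
Check: 22·11 = 242 = 7·31 + 25.

11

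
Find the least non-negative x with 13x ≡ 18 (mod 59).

15

13⁻¹ ≡ 50 (mod 59) because 13·50 = 650 = 11·59 + 1.
Multiplying both sides by 50: x ≡ 50·18 = 900 ≡ 15 (mod 59).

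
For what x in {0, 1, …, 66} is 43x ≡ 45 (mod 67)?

The inverse of 43 mod 67 is 53 (since 43·53 = 2279 ≡ 1).
Multiplying both sides by 53: x ≡ 53·45 = 2385 ≡ 40 (mod 67).

40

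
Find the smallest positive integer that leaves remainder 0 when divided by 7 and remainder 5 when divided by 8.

Since 8·1 ≡ 1 (mod 7), take x = 5 + 8·((0−5)·1 mod 7) = 5 + 8·2 = 21.
Check: 21 mod 7 = 0, 21 mod 8 = 5.

21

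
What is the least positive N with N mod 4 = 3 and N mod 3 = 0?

3

x ≡ 0 (mod 3) gives x ∈ {0, 3}.
The first of these with x mod 4 = 3 is 3.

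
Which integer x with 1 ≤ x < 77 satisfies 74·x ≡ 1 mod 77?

74·51 = 3774 = 49·77 + 1, so 74⁻¹ ≡ 51 (mod 77).

51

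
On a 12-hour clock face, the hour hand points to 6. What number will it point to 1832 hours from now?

2

1832 mod 12 = 8 (since 152·12 = 1824).
6 + 8 → 2 on a 12-hour dial.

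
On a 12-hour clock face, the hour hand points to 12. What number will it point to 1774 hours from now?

1774 − 147·12 = 10, so 1774 ≡ 10 (mod 12).
12 + 10 → 10 on a 12-hour dial.

10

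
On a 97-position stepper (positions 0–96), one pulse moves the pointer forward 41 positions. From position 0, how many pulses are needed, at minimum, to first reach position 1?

71

41·71 = 2911 = 30·97 + 1, so 41⁻¹ ≡ 71 (mod 97).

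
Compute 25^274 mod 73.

71

By repeated squaring mod 73: 25^1≡25, 25^2≡41, 25^4≡2, 25^8≡4, 25^16≡16, 25^32≡37, 25^64≡55, 25^128≡32, 25^256≡2.
Since 274 = 2 + 16 + 256 in binary, 25^274 ≡ 41·16·2 ≡ 71 (mod 73).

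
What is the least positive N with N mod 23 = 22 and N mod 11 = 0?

22

Since 11·21 ≡ 1 (mod 23), take x = 0 + 11·((22−0)·21 mod 23) = 0 + 11·2 = 22.
Check: 22 mod 23 = 22, 22 mod 11 = 0.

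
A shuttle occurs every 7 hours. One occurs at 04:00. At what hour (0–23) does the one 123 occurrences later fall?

123·7 = 861.
861 mod 24 = 21 (since 35·24 = 840).
(4 + 21) mod 24 = 1.

1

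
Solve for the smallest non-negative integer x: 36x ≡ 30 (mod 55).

10

36⁻¹ ≡ 26 (mod 55) because 36·26 = 936 = 17·55 + 1.
So x ≡ 26·30 = 780 ≡ 10 (mod 55).
Check: 36·10 = 360 = 6·55 + 30.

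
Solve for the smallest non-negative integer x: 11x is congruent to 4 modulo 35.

29

The inverse of 11 mod 35 is 16 (since 11·16 = 176 ≡ 1).
Multiplying both sides by 16: x ≡ 16·4 = 64 ≡ 29 (mod 35).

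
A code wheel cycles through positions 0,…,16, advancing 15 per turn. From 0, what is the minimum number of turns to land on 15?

15⁻¹ ≡ 8 (mod 17) because 15·8 = 120 = 7·17 + 1.
So x ≡ 8·15 = 120 ≡ 1 (mod 17).
Check: 15·1 = 15 = 0·17 + 15.

1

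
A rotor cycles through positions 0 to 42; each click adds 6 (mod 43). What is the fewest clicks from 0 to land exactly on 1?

36

43 = 7·6 + 1
6 = 6·1 + 0
Back-substituting gives 6·36 ≡ 1 (mod 43).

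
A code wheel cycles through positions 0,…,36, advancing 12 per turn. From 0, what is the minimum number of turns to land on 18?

20

12⁻¹ ≡ 34 (mod 37) because 12·34 = 408 = 11·37 + 1.
So x ≡ 34·18 = 612 ≡ 20 (mod 37).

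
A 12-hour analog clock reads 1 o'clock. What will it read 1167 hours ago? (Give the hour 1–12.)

Dividing 1167 by 12 gives quotient 97 and remainder 3.
1 − 3 → 10 on a 12-hour dial.

10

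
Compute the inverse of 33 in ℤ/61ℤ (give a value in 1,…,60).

61 = 1·33 + 28
33 = 1·28 + 5
28 = 5·5 + 3
5 = 1·3 + 2
3 = 1·2 + 1
2 = 2·1 + 0
Back-substituting gives 33·37 ≡ 1 (mod 61).

37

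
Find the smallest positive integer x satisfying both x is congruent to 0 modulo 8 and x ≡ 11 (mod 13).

x ≡ 0 (mod 8) gives x ∈ {0, 8, 16, 24}.
The first of these with x mod 13 = 11 is 24.

24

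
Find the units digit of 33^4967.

Powers of 3 mod 10 repeat with period 4: 3, 9, 7, 1.
4967 mod 4 = 3, so the last digit matches 3^3 = 7.

7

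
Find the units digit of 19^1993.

9

Last digits of 9^n: 9, 1 (period 2).
1993 mod 2 = 1, so the last digit matches 9^1 = 9.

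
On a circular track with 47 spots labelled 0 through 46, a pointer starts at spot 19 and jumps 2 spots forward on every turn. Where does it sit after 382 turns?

382·2 = 764.
764 = 16·47 + 12, so 764 mod 47 = 12.
(19 + 12) mod 47 = 31.

31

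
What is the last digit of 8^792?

Powers of 8 mod 10 repeat with period 4: 8, 4, 2, 6.
792 leaves remainder 0 on division by 4, so 8^792 ends in 6.

6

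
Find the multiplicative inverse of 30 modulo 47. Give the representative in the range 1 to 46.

30·11 = 330 = 7·47 + 1, so 30⁻¹ ≡ 11 (mod 47).

11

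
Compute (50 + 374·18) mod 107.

41

374·18 = 6732.
6732 mod 107 = 98 (since 62·107 = 6634).
(50 + 98) mod 107 = 41.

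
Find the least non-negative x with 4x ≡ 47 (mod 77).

31

The inverse of 4 mod 77 is 58 (since 4·58 = 232 ≡ 1).
So x ≡ 58·47 = 2726 ≡ 31 (mod 77).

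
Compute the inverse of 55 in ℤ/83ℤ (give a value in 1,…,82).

55·80 = 4400 = 53·83 + 1, so 55⁻¹ ≡ 80 (mod 83).

80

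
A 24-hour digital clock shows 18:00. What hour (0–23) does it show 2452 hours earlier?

14

2452 − 102·24 = 4, so 2452 ≡ 4 (mod 24).
(18 − 4) mod 24 = 14.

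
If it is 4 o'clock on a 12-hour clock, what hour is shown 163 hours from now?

163 − 13·12 = 7, so 163 ≡ 7 (mod 12).
4 + 7 → 11 on a 12-hour dial.

11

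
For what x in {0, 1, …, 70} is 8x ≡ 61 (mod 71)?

52

The inverse of 8 mod 71 is 9 (since 8·9 = 72 ≡ 1).
So x ≡ 9·61 = 549 ≡ 52 (mod 71).
Check: 8·52 = 416 = 5·71 + 61.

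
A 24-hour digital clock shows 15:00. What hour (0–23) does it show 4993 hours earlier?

Dividing 4993 by 24 gives quotient 208 and remainder 1.
(15 − 1) mod 24 = 14.

14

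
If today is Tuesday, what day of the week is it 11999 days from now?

11999 − 1714·7 = 1, so 11999 ≡ 1 (mod 7).
Tuesday + 1 day → Wednesday.

Wednesday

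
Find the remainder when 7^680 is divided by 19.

Square-and-reduce mod 19: 7^1≡7, 7^2≡11, 7^4≡7, 7^8≡11, 7^16≡7, 7^32≡11, 7^64≡7, 7^128≡11, 7^256≡7, 7^512≡11.
Since 680 = 8 + 32 + 128 + 512 in binary, 7^680 ≡ 11·11·11·11 ≡ 11 (mod 19).

11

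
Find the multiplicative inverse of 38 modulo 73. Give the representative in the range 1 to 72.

25

73 = 1·38 + 35
38 = 1·35 + 3
35 = 11·3 + 2
3 = 1·2 + 1
2 = 2·1 + 0
Back-substituting gives 38·25 ≡ 1 (mod 73).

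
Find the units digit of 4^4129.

Powers of 4 mod 10 repeat with period 2: 4, 6.
4129 mod 2 = 1, so the last digit matches 4^1 = 4.

4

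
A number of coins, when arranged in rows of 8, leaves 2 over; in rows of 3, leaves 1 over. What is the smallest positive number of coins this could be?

x ≡ 1 (mod 3) gives x ∈ {1, 4, 7, 10}.
The first of these with x mod 8 = 2 is 10.

10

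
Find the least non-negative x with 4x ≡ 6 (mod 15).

9

4⁻¹ ≡ 4 (mod 15) because 4·4 = 16 = 1·15 + 1.
Multiplying both sides by 4: x ≡ 4·6 = 24 ≡ 9 (mod 15).
Check: 4·9 = 36 = 2·15 + 6.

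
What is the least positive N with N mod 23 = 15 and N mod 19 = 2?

268

x ≡ 2 (mod 19) gives x ∈ {2, 21, 40, 59, 78, 97, 116, 135, …}.
The first of these with x mod 23 = 15 is 268.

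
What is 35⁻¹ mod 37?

35·18 = 630 = 17·37 + 1, so 35⁻¹ ≡ 18 (mod 37).

18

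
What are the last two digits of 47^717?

Square-and-reduce mod 100: 47^1≡47, 47^2≡9, 47^4≡81, 47^8≡61, 47^16≡21, 47^32≡41, 47^64≡81, 47^128≡61, 47^256≡21, 47^512≡41.
717 = 1 + 4 + 8 + 64 + 128 + 512, so 47^717 ≡ 47·81·61·81·61·41 ≡ 87 (mod 100).

87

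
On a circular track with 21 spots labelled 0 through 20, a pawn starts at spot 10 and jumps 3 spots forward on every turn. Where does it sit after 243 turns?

243·3 = 729.
729 − 34·21 = 15, so 729 ≡ 15 (mod 21).
(10 + 15) mod 21 = 4.

4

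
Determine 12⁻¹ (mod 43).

43 = 3·12 + 7
12 = 1·7 + 5
7 = 1·5 + 2
5 = 2·2 + 1
2 = 2·1 + 0
Back-substituting gives 12·18 ≡ 1 (mod 43).

18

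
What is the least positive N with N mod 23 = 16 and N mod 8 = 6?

62

x ≡ 6 (mod 8) gives x ∈ {6, 14, 22, 30, 38, 46, 54, 62}.
The first of these with x mod 23 = 16 is 62.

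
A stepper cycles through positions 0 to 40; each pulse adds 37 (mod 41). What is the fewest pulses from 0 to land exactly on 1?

10

37·10 = 370 = 9·41 + 1, so 37⁻¹ ≡ 10 (mod 41).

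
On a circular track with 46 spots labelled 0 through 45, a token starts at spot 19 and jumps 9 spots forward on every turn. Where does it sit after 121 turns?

121·9 = 1089.
1089 mod 46 = 31 (since 23·46 = 1058).
(19 + 31) mod 46 = 4.

4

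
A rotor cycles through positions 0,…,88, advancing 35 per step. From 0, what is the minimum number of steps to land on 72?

35⁻¹ ≡ 28 (mod 89) because 35·28 = 980 = 11·89 + 1.
So x ≡ 28·72 = 2016 ≡ 58 (mod 89).

58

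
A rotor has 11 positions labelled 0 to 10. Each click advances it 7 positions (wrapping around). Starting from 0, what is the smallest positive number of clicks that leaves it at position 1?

8

7·8 = 56 = 5·11 + 1, so 7⁻¹ ≡ 8 (mod 11).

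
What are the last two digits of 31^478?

41

Successive squares of 31 mod 100: 31^1≡31, 31^2≡61, 31^4≡21, 31^8≡41, 31^16≡81, 31^32≡61, 31^64≡21, 31^128≡41, 31^256≡81.
478 = 2 + 4 + 8 + 16 + 64 + 128 + 256, so 31^478 ≡ 61·21·41·81·21·41·81 ≡ 41 (mod 100).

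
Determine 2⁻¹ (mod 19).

2·10 = 20 = 1·19 + 1, so 2⁻¹ ≡ 10 (mod 19).

10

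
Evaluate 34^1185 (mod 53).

Successive squares of 34 mod 53: 34^1≡34, 34^2≡43, 34^4≡47, 34^8≡36, 34^16≡24, 34^32≡46, 34^64≡49, 34^128≡16, 34^256≡44, 34^512≡28, 34^1024≡42.
1185 = 1 + 32 + 128 + 1024, so 34^1185 ≡ 34·46·16·42 ≡ 18 (mod 53).

18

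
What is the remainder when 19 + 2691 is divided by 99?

2691 − 27·99 = 18, so 2691 ≡ 18 (mod 99).
(19 + 18) mod 99 = 37.

37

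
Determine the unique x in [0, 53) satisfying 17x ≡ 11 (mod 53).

10

The inverse of 17 mod 53 is 25 (since 17·25 = 425 ≡ 1).
So x ≡ 25·11 = 275 ≡ 10 (mod 53).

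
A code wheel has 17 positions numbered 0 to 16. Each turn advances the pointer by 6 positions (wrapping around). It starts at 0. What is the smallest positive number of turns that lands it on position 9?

10

6⁻¹ ≡ 3 (mod 17) because 6·3 = 18 = 1·17 + 1.
Multiplying both sides by 3: x ≡ 3·9 = 27 ≡ 10 (mod 17).
Check: 6·10 = 60 = 3·17 + 9.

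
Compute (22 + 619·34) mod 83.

619·34 = 21046.
21046 − 253·83 = 47, so 21046 ≡ 47 (mod 83).
(22 + 47) mod 83 = 69.

69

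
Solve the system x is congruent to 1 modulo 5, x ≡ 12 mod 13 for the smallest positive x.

x ≡ 1 (mod 5) gives x ∈ {1, 6, 11, 16, 21, 26, 31, 36, …}.
The first of these with x mod 13 = 12 is 51.

51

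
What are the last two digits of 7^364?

01

By repeated squaring mod 100: 7^1≡7, 7^2≡49, 7^4≡1, 7^8≡1, 7^16≡1, 7^32≡1, 7^64≡1, 7^128≡1, 7^256≡1.
Since 364 = 4 + 8 + 32 + 64 + 256 in binary, 7^364 ≡ 1·1·1·1·1 ≡ 1 (mod 100).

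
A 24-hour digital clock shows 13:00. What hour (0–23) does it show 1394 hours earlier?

11

Dividing 1394 by 24 gives quotient 58 and remainder 2.
(13 − 2) mod 24 = 11.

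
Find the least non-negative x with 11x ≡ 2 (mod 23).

19

11⁻¹ ≡ 21 (mod 23) because 11·21 = 231 = 10·23 + 1.
So x ≡ 21·2 = 42 ≡ 19 (mod 23).
Check: 11·19 = 209 = 9·23 + 2.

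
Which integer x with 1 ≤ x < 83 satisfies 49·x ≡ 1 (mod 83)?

61

49·61 = 2989 = 36·83 + 1, so 49⁻¹ ≡ 61 (mod 83).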